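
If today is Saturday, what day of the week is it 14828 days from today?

Monday

14828 mod 7 = 2 (since 2118·7 = 14826).
Saturday + 2 days → Monday.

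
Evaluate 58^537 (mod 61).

9

Successive squares of 58 mod 61: 58^1≡58, 58^2≡9, 58^4≡20, 58^8≡34, 58^16≡58, 58^32≡9, 58^64≡20, 58^128≡34, 58^256≡58, 58^512≡9.
537 = 1 + 8 + 16 + 512, so 58^537 ≡ 58·34·58·9 ≡ 9 (mod 61).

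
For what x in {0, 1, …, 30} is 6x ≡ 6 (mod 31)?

6⁻¹ ≡ 26 (mod 31) because 6·26 = 156 = 5·31 + 1.
So x ≡ 26·6 = 156 ≡ 1 (mod 31).
Check: 6·1 = 6 = 0·31 + 6.

1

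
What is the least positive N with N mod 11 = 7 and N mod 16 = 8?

40

Since 16·9 ≡ 1 (mod 11), take x = 8 + 16·((7−8)·9 mod 11) = 8 + 16·2 = 40.
Check: 40 mod 11 = 7, 40 mod 16 = 8.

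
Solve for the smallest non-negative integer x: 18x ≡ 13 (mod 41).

The inverse of 18 mod 41 is 16 (since 18·16 = 288 ≡ 1).
So x ≡ 16·13 = 208 ≡ 3 (mod 41).
Check: 18·3 = 54 = 1·41 + 13.

3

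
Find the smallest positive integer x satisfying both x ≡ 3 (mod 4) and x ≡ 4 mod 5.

x ≡ 3 (mod 4) gives x ∈ {3, 7, 11, 15, 19}.
The first of these with x mod 5 = 4 is 19.

19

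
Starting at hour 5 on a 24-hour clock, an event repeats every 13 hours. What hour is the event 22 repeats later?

3

22·13 = 286.
286 mod 24 = 22 (since 11·24 = 264).
(5 + 22) mod 24 = 3.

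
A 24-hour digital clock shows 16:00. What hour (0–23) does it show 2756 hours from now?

12

Dividing 2756 by 24 gives quotient 114 and remainder 20.
(16 + 20) mod 24 = 12.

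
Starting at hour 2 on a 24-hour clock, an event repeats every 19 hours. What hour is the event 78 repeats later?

78·19 = 1482.
Dividing 1482 by 24 gives quotient 61 and remainder 18.
(2 + 18) mod 24 = 20.

20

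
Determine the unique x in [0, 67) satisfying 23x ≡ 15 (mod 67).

The inverse of 23 mod 67 is 35 (since 23·35 = 805 ≡ 1).
Multiplying both sides by 35: x ≡ 35·15 = 525 ≡ 56 (mod 67).

56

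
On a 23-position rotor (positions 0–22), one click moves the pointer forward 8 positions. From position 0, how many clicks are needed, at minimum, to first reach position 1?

8·3 = 24 = 1·23 + 1, so 8⁻¹ ≡ 3 (mod 23).

3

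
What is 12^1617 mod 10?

2

Last digits of 2^n: 2, 4, 8, 6 (period 4).
1617 mod 4 = 1, so the last digit matches 2^1 = 2.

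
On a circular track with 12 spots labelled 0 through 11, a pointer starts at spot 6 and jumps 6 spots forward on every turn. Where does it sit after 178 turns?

178·6 = 1068.
1068 mod 12 = 0 (since 89·12 = 1068).
(6 + 0) mod 12 = 6.

6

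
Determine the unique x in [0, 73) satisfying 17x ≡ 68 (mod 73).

17⁻¹ ≡ 43 (mod 73) because 17·43 = 731 = 10·73 + 1.
So x ≡ 43·68 = 2924 ≡ 4 (mod 73).
Check: 17·4 = 68 = 0·73 + 68.

4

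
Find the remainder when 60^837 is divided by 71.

4

Square-and-reduce mod 71: 60^1≡60, 60^2≡50, 60^4≡15, 60^8≡12, 60^16≡2, 60^32≡4, 60^64≡16, 60^128≡43, 60^256≡3, 60^512≡9.
Since 837 = 1 + 4 + 64 + 256 + 512 in binary, 60^837 ≡ 60·15·16·3·9 ≡ 4 (mod 71).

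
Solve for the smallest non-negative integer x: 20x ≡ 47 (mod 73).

20⁻¹ ≡ 11 (mod 73) because 20·11 = 220 = 3·73 + 1.
So x ≡ 11·47 = 517 ≡ 6 (mod 73).

6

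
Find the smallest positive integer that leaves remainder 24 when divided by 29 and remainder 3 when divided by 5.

x ≡ 3 (mod 5) gives x ∈ {3, 8, 13, 18, 23, 28, 33, 38, …}.
The first of these with x mod 29 = 24 is 53.

53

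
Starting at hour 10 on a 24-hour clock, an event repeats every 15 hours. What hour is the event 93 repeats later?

13

93·15 = 1395.
1395 = 58·24 + 3, so 1395 mod 24 = 3.
(10 + 3) mod 24 = 13.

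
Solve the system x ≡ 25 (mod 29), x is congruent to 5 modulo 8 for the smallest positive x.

141

x ≡ 5 (mod 8) gives x ∈ {5, 13, 21, 29, 37, 45, 53, 61, …}.
The first of these with x mod 29 = 25 is 141.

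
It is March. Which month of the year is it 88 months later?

88 = 7·12 + 4, so 88 mod 12 = 4.
March + 4 months → July.

July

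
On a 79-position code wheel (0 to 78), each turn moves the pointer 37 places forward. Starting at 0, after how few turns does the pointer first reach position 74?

The inverse of 37 mod 79 is 47 (since 37·47 = 1739 ≡ 1).
So x ≡ 47·74 = 3478 ≡ 2 (mod 79).

2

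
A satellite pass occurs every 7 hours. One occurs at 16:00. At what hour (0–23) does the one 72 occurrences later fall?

16

72·7 = 504.
Dividing 504 by 24 gives quotient 21 and remainder 0.
(16 + 0) mod 24 = 16.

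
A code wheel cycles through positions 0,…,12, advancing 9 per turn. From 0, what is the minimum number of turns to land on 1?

3

The inverse of 9 mod 13 is 3 (since 9·3 = 27 ≡ 1).
Multiplying both sides by 3: x ≡ 3·1 = 3 ≡ 3 (mod 13).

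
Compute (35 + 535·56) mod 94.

535·56 = 29960.
29960 = 318·94 + 68, so 29960 mod 94 = 68.
(35 + 68) mod 94 = 9.

9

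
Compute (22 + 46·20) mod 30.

46·20 = 920.
920 mod 30 = 20 (since 30·30 = 900).
(22 + 20) mod 30 = 12.

12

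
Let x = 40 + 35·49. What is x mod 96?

27

35·49 = 1715.
1715 mod 96 = 83 (since 17·96 = 1632).
(40 + 83) mod 96 = 27.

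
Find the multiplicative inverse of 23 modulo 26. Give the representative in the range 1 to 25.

17

26 = 1·23 + 3
23 = 7·3 + 2
3 = 1·2 + 1
2 = 2·1 + 0
Back-substituting gives 23·17 ≡ 1 (mod 26).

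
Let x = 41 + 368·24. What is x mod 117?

98

368·24 = 8832.
8832 mod 117 = 57 (since 75·117 = 8775).
(41 + 57) mod 117 = 98.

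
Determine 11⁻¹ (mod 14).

9

11·9 = 99 = 7·14 + 1, so 11⁻¹ ≡ 9 (mod 14).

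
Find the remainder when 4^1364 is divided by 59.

4

By repeated squaring mod 59: 4^1≡4, 4^2≡16, 4^4≡20, 4^8≡46, 4^16≡51, 4^32≡5, 4^64≡25, 4^128≡35, 4^256≡45, 4^512≡19, 4^1024≡7.
1364 = 4 + 16 + 64 + 256 + 1024, so 4^1364 ≡ 20·51·25·45·7 ≡ 4 (mod 59).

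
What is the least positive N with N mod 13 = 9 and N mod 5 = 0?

35

Since 5·8 ≡ 1 (mod 13), take x = 0 + 5·((9−0)·8 mod 13) = 0 + 5·7 = 35.
Check: 35 mod 13 = 9, 35 mod 5 = 0.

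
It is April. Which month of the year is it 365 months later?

September

365 mod 12 = 5 (since 30·12 = 360).
April + 5 months → September.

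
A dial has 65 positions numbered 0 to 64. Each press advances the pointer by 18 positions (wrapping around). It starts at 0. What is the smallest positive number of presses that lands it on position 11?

The inverse of 18 mod 65 is 47 (since 18·47 = 846 ≡ 1).
Multiplying both sides by 47: x ≡ 47·11 = 517 ≡ 62 (mod 65).

62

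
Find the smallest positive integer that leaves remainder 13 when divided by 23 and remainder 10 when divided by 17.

197

Since 17·19 ≡ 1 (mod 23), take x = 10 + 17·((13−10)·19 mod 23) = 10 + 17·11 = 197.
Check: 197 mod 23 = 13, 197 mod 17 = 10.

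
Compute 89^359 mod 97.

85

Successive squares of 89 mod 97: 89^1≡89, 89^2≡64, 89^4≡22, 89^8≡96, 89^16≡1, 89^32≡1, 89^64≡1, 89^128≡1, 89^256≡1.
Since 359 = 1 + 2 + 4 + 32 + 64 + 256 in binary, 89^359 ≡ 89·64·22·1·1·1 ≡ 85 (mod 97).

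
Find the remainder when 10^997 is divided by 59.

14

Successive squares of 10 mod 59: 10^1≡10, 10^2≡41, 10^4≡29, 10^8≡15, 10^16≡48, 10^32≡3, 10^64≡9, 10^128≡22, 10^256≡12, 10^512≡26.
997 = 1 + 4 + 32 + 64 + 128 + 256 + 512, so 10^997 ≡ 10·29·3·9·22·12·26 ≡ 14 (mod 59).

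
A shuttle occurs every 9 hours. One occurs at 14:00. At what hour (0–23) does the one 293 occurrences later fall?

293·9 = 2637.
2637 = 109·24 + 21, so 2637 mod 24 = 21.
(14 + 21) mod 24 = 11.

11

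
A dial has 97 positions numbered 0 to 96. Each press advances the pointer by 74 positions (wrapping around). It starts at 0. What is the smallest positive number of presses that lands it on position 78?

The inverse of 74 mod 97 is 59 (since 74·59 = 4366 ≡ 1).
Multiplying both sides by 59: x ≡ 59·78 = 4602 ≡ 43 (mod 97).

43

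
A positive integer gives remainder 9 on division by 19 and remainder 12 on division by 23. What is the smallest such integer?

Since 23·5 ≡ 1 (mod 19), take x = 12 + 23·((9−12)·5 mod 19) = 12 + 23·4 = 104.
Check: 104 mod 19 = 9, 104 mod 23 = 12.

104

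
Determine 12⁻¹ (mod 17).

17 = 1·12 + 5
12 = 2·5 + 2
5 = 2·2 + 1
2 = 2·1 + 0
Back-substituting gives 12·10 ≡ 1 (mod 17).

10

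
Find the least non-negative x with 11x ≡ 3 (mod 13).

5

11⁻¹ ≡ 6 (mod 13) because 11·6 = 66 = 5·13 + 1.
So x ≡ 6·3 = 18 ≡ 5 (mod 13).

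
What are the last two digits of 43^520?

Square-and-reduce mod 100: 43^1≡43, 43^2≡49, 43^4≡1, 43^8≡1, 43^16≡1, 43^32≡1, 43^64≡1, 43^128≡1, 43^256≡1, 43^512≡1.
520 = 8 + 512, so 43^520 ≡ 1·1 ≡ 1 (mod 100).

01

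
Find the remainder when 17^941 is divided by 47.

27

By repeated squaring mod 47: 17^1≡17, 17^2≡7, 17^4≡2, 17^8≡4, 17^16≡16, 17^32≡21, 17^64≡18, 17^128≡42, 17^256≡25, 17^512≡14.
941 = 1 + 4 + 8 + 32 + 128 + 256 + 512, so 17^941 ≡ 17·2·4·21·42·25·14 ≡ 27 (mod 47).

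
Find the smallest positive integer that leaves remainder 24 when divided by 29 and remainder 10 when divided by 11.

285

Since 11·8 ≡ 1 (mod 29), take x = 10 + 11·((24−10)·8 mod 29) = 10 + 11·25 = 285.
Check: 285 mod 29 = 24, 285 mod 11 = 10.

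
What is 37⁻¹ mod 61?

33

37·33 = 1221 = 20·61 + 1, so 37⁻¹ ≡ 33 (mod 61).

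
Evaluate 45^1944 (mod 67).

Square-and-reduce mod 67: 45^1≡45, 45^2≡15, 45^4≡24, 45^8≡40, 45^16≡59, 45^32≡64, 45^64≡9, 45^128≡14, 45^256≡62, 45^512≡25, 45^1024≡22.
1944 = 8 + 16 + 128 + 256 + 512 + 1024, so 45^1944 ≡ 40·59·14·62·25·22 ≡ 40 (mod 67).

40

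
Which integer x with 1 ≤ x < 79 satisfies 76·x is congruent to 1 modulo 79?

76·26 = 1976 = 25·79 + 1, so 76⁻¹ ≡ 26 (mod 79).

26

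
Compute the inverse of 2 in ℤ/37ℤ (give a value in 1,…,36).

19

2·19 = 38 = 1·37 + 1, so 2⁻¹ ≡ 19 (mod 37).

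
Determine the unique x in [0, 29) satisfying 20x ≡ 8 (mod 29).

20⁻¹ ≡ 16 (mod 29) because 20·16 = 320 = 11·29 + 1.
So x ≡ 16·8 = 128 ≡ 12 (mod 29).
Check: 20·12 = 240 = 8·29 + 8.

12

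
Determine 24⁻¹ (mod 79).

79 = 3·24 + 7
24 = 3·7 + 3
7 = 2·3 + 1
3 = 3·1 + 0
Back-substituting gives 24·56 ≡ 1 (mod 79).

56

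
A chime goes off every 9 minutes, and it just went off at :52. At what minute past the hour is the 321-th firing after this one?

1

321·9 = 2889.
Dividing 2889 by 60 gives quotient 48 and remainder 9.
(52 + 9) mod 60 = 1.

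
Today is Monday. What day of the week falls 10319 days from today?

Tuesday

10319 − 1474·7 = 1, so 10319 ≡ 1 (mod 7).
Monday + 1 day → Tuesday.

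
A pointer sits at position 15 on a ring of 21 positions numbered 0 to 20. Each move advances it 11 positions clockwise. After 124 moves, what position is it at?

124·11 = 1364.
1364 = 64·21 + 20, so 1364 mod 21 = 20.
(15 + 20) mod 21 = 14.

14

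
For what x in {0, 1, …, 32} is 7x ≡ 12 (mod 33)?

7⁻¹ ≡ 19 (mod 33) because 7·19 = 133 = 4·33 + 1.
Multiplying both sides by 19: x ≡ 19·12 = 228 ≡ 30 (mod 33).

30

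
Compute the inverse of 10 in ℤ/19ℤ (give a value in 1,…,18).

2

19 = 1·10 + 9
10 = 1·9 + 1
9 = 9·1 + 0
Back-substituting gives 10·2 ≡ 1 (mod 19).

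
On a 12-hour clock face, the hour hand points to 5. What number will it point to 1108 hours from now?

Dividing 1108 by 12 gives quotient 92 and remainder 4.
5 + 4 → 9 on a 12-hour dial.

9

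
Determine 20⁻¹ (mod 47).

40

47 = 2·20 + 7
20 = 2·7 + 6
7 = 1·6 + 1
6 = 6·1 + 0
Back-substituting gives 20·40 ≡ 1 (mod 47).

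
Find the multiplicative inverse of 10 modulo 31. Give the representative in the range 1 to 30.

31 = 3·10 + 1
10 = 10·1 + 0
Back-substituting gives 10·28 ≡ 1 (mod 31).

28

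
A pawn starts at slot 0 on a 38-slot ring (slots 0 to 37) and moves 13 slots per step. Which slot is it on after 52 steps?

52·13 = 676.
676 = 17·38 + 30, so 676 mod 38 = 30.
(0 + 30) mod 38 = 30.

30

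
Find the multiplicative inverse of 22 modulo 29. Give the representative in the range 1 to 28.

29 = 1·22 + 7
22 = 3·7 + 1
7 = 7·1 + 0
Back-substituting gives 22·4 ≡ 1 (mod 29).

4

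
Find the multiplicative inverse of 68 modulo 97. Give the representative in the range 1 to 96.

97 = 1·68 + 29
68 = 2·29 + 10
29 = 2·10 + 9
10 = 1·9 + 1
9 = 9·1 + 0
Back-substituting gives 68·10 ≡ 1 (mod 97).

10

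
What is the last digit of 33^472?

Powers of 3 mod 10 repeat with period 4: 3, 9, 7, 1.
472 leaves remainder 0 on division by 4, so 33^472 ends in 1.

1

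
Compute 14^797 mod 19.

Successive squares of 14 mod 19: 14^1≡14, 14^2≡6, 14^4≡17, 14^8≡4, 14^16≡16, 14^32≡9, 14^64≡5, 14^128≡6, 14^256≡17, 14^512≡4.
Since 797 = 1 + 4 + 8 + 16 + 256 + 512 in binary, 14^797 ≡ 14·17·4·16·17·4 ≡ 10 (mod 19).

10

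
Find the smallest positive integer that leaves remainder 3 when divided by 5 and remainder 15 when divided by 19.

53

Since 19·4 ≡ 1 (mod 5), take x = 15 + 19·((3−15)·4 mod 5) = 15 + 19·2 = 53.
Check: 53 mod 5 = 3, 53 mod 19 = 15.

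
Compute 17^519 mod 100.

53

Successive squares of 17 mod 100: 17^1≡17, 17^2≡89, 17^4≡21, 17^8≡41, 17^16≡81, 17^32≡61, 17^64≡21, 17^128≡41, 17^256≡81, 17^512≡61.
Since 519 = 1 + 2 + 4 + 512 in binary, 17^519 ≡ 17·89·21·61 ≡ 53 (mod 100).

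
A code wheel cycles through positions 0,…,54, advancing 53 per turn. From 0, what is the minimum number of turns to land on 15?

20

53⁻¹ ≡ 27 (mod 55) because 53·27 = 1431 = 26·55 + 1.
So x ≡ 27·15 = 405 ≡ 20 (mod 55).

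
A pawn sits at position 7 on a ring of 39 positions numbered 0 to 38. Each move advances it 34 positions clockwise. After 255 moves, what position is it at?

19

255·34 = 8670.
8670 mod 39 = 12 (since 222·39 = 8658).
(7 + 12) mod 39 = 19.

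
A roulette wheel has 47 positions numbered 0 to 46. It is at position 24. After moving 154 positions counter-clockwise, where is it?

154 mod 47 = 13 (since 3·47 = 141).
(24 − 13) mod 47 = 11.

11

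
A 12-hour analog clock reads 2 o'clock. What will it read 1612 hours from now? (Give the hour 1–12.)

6

1612 − 134·12 = 4, so 1612 ≡ 4 (mod 12).
2 + 4 → 6 on a 12-hour dial.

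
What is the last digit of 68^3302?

4

The units digit of 68^n cycles with period 4: 8, 4, 2, 6, …
3302 leaves remainder 2 on division by 4, so 68^3302 ends in 4.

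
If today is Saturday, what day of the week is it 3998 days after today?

3998 mod 7 = 1 (since 571·7 = 3997).
Saturday + 1 day → Sunday.

Sunday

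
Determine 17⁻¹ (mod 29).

12

29 = 1·17 + 12
17 = 1·12 + 5
12 = 2·5 + 2
5 = 2·2 + 1
2 = 2·1 + 0
Back-substituting gives 17·12 ≡ 1 (mod 29).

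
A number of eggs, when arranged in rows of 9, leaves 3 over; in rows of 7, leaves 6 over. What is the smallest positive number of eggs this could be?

48

x ≡ 6 (mod 7) gives x ∈ {6, 13, 20, 27, 34, 41, 48}.
The first of these with x mod 9 = 3 is 48.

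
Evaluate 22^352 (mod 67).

Successive squares of 22 mod 67: 22^1≡22, 22^2≡15, 22^4≡24, 22^8≡40, 22^16≡59, 22^32≡64, 22^64≡9, 22^128≡14, 22^256≡62.
352 = 32 + 64 + 256, so 22^352 ≡ 64·9·62 ≡ 1 (mod 67).

1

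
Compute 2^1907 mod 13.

By repeated squaring mod 13: 2^1≡2, 2^2≡4, 2^4≡3, 2^8≡9, 2^16≡3, 2^32≡9, 2^64≡3, 2^128≡9, 2^256≡3, 2^512≡9, 2^1024≡3.
Since 1907 = 1 + 2 + 16 + 32 + 64 + 256 + 512 + 1024 in binary, 2^1907 ≡ 2·4·3·9·3·3·9·3 ≡ 7 (mod 13).

7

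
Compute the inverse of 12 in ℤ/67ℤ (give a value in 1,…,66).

28

67 = 5·12 + 7
12 = 1·7 + 5
7 = 1·5 + 2
5 = 2·2 + 1
2 = 2·1 + 0
Back-substituting gives 12·28 ≡ 1 (mod 67).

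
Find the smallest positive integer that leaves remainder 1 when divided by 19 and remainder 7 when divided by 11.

172

Since 11·7 ≡ 1 (mod 19), take x = 7 + 11·((1−7)·7 mod 19) = 7 + 11·15 = 172.
Check: 172 mod 19 = 1, 172 mod 11 = 7.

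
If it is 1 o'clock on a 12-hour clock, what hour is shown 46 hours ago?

3

Dividing 46 by 12 gives quotient 3 and remainder 10.
1 − 10 → 3 on a 12-hour dial.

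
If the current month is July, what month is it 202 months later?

202 − 16·12 = 10, so 202 ≡ 10 (mod 12).
July + 10 months → May.

May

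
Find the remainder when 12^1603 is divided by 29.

17

Successive squares of 12 mod 29: 12^1≡12, 12^2≡28, 12^4≡1, 12^8≡1, 12^16≡1, 12^32≡1, 12^64≡1, 12^128≡1, 12^256≡1, 12^512≡1, 12^1024≡1.
Since 1603 = 1 + 2 + 64 + 512 + 1024 in binary, 12^1603 ≡ 12·28·1·1·1 ≡ 17 (mod 29).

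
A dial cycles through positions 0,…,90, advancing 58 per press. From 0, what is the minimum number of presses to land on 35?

The inverse of 58 mod 91 is 11 (since 58·11 = 638 ≡ 1).
So x ≡ 11·35 = 385 ≡ 21 (mod 91).
Check: 58·21 = 1218 = 13·91 + 35.

21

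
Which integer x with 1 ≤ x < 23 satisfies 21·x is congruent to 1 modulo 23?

21·11 = 231 = 10·23 + 1, so 21⁻¹ ≡ 11 (mod 23).

11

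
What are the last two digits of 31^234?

21

Successive squares of 31 mod 100: 31^1≡31, 31^2≡61, 31^4≡21, 31^8≡41, 31^16≡81, 31^32≡61, 31^64≡21, 31^128≡41.
Since 234 = 2 + 8 + 32 + 64 + 128 in binary, 31^234 ≡ 61·41·61·21·41 ≡ 21 (mod 100).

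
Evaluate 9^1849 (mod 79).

19

Square-and-reduce mod 79: 9^1≡9, 9^2≡2, 9^4≡4, 9^8≡16, 9^16≡19, 9^32≡45, 9^64≡50, 9^128≡51, 9^256≡73, 9^512≡36, 9^1024≡32.
Since 1849 = 1 + 8 + 16 + 32 + 256 + 512 + 1024 in binary, 9^1849 ≡ 9·16·19·45·73·36·32 ≡ 19 (mod 79).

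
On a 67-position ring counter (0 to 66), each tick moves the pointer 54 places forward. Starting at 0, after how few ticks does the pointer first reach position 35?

54

54⁻¹ ≡ 36 (mod 67) because 54·36 = 1944 = 29·67 + 1.
So x ≡ 36·35 = 1260 ≡ 54 (mod 67).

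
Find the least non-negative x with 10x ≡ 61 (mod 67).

The inverse of 10 mod 67 is 47 (since 10·47 = 470 ≡ 1).
So x ≡ 47·61 = 2867 ≡ 53 (mod 67).

53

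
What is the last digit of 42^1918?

Powers of 2 mod 10 repeat with period 4: 2, 4, 8, 6.
1918 mod 4 = 2, so the last digit matches 2^2 = 4.

4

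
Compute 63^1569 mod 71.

Square-and-reduce mod 71: 63^1≡63, 63^2≡64, 63^4≡49, 63^8≡58, 63^16≡27, 63^32≡19, 63^64≡6, 63^128≡36, 63^256≡18, 63^512≡40, 63^1024≡38.
1569 = 1 + 32 + 512 + 1024, so 63^1569 ≡ 63·19·40·38 ≡ 65 (mod 71).

65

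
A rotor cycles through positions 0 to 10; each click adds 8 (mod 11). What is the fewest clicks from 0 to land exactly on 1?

11 = 1·8 + 3
8 = 2·3 + 2
3 = 1·2 + 1
2 = 2·1 + 0
Back-substituting gives 8·7 ≡ 1 (mod 11).

7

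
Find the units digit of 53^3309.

The units digit of 53^n cycles with period 4: 3, 9, 7, 1, …
3309 leaves remainder 1 on division by 4, so 53^3309 ends in 3.

3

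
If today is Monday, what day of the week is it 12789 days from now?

Monday

Dividing 12789 by 7 gives quotient 1827 and remainder 0.
Monday + 0 days → Monday.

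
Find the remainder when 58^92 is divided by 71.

8

Successive squares of 58 mod 71: 58^1≡58, 58^2≡27, 58^4≡19, 58^8≡6, 58^16≡36, 58^32≡18, 58^64≡40.
92 = 4 + 8 + 16 + 64, so 58^92 ≡ 19·6·36·40 ≡ 8 (mod 71).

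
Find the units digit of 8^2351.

2

Powers of 8 mod 10 repeat with period 4: 8, 4, 2, 6.
2351 mod 4 = 3, so the last digit matches 8^3 = 2.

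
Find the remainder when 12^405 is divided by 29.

12

Successive squares of 12 mod 29: 12^1≡12, 12^2≡28, 12^4≡1, 12^8≡1, 12^16≡1, 12^32≡1, 12^64≡1, 12^128≡1, 12^256≡1.
405 = 1 + 4 + 16 + 128 + 256, so 12^405 ≡ 12·1·1·1·1 ≡ 12 (mod 29).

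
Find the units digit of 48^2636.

The units digit of 48^n cycles with period 4: 8, 4, 2, 6, …
2636 mod 4 = 0, so the last digit matches 8^4 = 6.

6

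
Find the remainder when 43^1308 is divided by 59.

25

By repeated squaring mod 59: 43^1≡43, 43^2≡20, 43^4≡46, 43^8≡51, 43^16≡5, 43^32≡25, 43^64≡35, 43^128≡45, 43^256≡19, 43^512≡7, 43^1024≡49.
Since 1308 = 4 + 8 + 16 + 256 + 1024 in binary, 43^1308 ≡ 46·51·5·19·49 ≡ 25 (mod 59).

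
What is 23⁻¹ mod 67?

23·35 = 805 = 12·67 + 1, so 23⁻¹ ≡ 35 (mod 67).

35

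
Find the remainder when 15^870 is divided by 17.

By repeated squaring mod 17: 15^1≡15, 15^2≡4, 15^4≡16, 15^8≡1, 15^16≡1, 15^32≡1, 15^64≡1, 15^128≡1, 15^256≡1, 15^512≡1.
870 = 2 + 4 + 32 + 64 + 256 + 512, so 15^870 ≡ 4·16·1·1·1·1 ≡ 13 (mod 17).

13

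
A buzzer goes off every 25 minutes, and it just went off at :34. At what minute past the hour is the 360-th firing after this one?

34

360·25 = 9000.
9000 − 150·60 = 0, so 9000 ≡ 0 (mod 60).
(34 + 0) mod 60 = 34.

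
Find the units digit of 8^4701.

8

Last digits of 8^n: 8, 4, 2, 6 (period 4).
4701 mod 4 = 1, so the last digit matches 8^1 = 8.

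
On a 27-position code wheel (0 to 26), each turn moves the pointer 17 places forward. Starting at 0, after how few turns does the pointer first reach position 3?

The inverse of 17 mod 27 is 8 (since 17·8 = 136 ≡ 1).
Multiplying both sides by 8: x ≡ 8·3 = 24 ≡ 24 (mod 27).
Check: 17·24 = 408 = 15·27 + 3.

24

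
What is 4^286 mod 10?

Powers of 4 mod 10 repeat with period 2: 4, 6.
286 mod 2 = 0, so the last digit matches 4^2 = 6.

6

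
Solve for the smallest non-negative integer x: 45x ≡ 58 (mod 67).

45⁻¹ ≡ 3 (mod 67) because 45·3 = 135 = 2·67 + 1.
Multiplying both sides by 3: x ≡ 3·58 = 174 ≡ 40 (mod 67).
Check: 45·40 = 1800 = 26·67 + 58.

40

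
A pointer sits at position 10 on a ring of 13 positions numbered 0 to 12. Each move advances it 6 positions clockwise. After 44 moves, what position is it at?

44·6 = 264.
264 mod 13 = 4 (since 20·13 = 260).
(10 + 4) mod 13 = 1.

1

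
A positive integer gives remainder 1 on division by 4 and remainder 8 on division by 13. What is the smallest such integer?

21

x ≡ 1 (mod 4) gives x ∈ {1, 5, 9, 13, 17, 21}.
The first of these with x mod 13 = 8 is 21.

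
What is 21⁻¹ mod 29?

18

21·18 = 378 = 13·29 + 1, so 21⁻¹ ≡ 18 (mod 29).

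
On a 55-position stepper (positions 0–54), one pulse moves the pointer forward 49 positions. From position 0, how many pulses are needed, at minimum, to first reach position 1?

49·9 = 441 = 8·55 + 1, so 49⁻¹ ≡ 9 (mod 55).

9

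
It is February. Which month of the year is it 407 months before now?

407 − 33·12 = 11, so 407 ≡ 11 (mod 12).
February − 11 months → March.

March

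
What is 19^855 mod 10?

9

Last digits of 9^n: 9, 1 (period 2).
855 mod 2 = 1, so the last digit matches 9^1 = 9.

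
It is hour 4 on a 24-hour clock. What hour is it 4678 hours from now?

4678 mod 24 = 22 (since 194·24 = 4656).
(4 + 22) mod 24 = 2.

2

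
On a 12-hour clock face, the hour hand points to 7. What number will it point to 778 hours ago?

778 = 64·12 + 10, so 778 mod 12 = 10.
7 − 10 → 9 on a 12-hour dial.

9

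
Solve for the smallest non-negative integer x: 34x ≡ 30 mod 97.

34⁻¹ ≡ 20 (mod 97) because 34·20 = 680 = 7·97 + 1.
Multiplying both sides by 20: x ≡ 20·30 = 600 ≡ 18 (mod 97).
Check: 34·18 = 612 = 6·97 + 30.

18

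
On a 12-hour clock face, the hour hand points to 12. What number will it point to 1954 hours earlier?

1954 − 162·12 = 10, so 1954 ≡ 10 (mod 12).
12 − 10 → 2 on a 12-hour dial.

2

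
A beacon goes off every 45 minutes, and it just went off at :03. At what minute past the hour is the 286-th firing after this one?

33

286·45 = 12870.
12870 = 214·60 + 30, so 12870 mod 60 = 30.
(3 + 30) mod 60 = 33.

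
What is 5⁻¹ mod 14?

14 = 2·5 + 4
5 = 1·4 + 1
4 = 4·1 + 0
Back-substituting gives 5·3 ≡ 1 (mod 14).

3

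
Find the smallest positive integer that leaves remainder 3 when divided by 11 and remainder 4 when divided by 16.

x ≡ 3 (mod 11) gives x ∈ {3, 14, 25, 36}.
The first of these with x mod 16 = 4 is 36.

36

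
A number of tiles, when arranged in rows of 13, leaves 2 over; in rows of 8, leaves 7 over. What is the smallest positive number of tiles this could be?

15

x ≡ 7 (mod 8) gives x ∈ {7, 15}.
The first of these with x mod 13 = 2 is 15.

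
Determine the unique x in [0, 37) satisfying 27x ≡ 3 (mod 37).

The inverse of 27 mod 37 is 11 (since 27·11 = 297 ≡ 1).
Multiplying both sides by 11: x ≡ 11·3 = 33 ≡ 33 (mod 37).
Check: 27·33 = 891 = 24·37 + 3.

33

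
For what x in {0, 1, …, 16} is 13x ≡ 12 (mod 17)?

14

13⁻¹ ≡ 4 (mod 17) because 13·4 = 52 = 3·17 + 1.
So x ≡ 4·12 = 48 ≡ 14 (mod 17).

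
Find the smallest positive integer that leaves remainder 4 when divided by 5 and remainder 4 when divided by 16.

4

Since 16·1 ≡ 1 (mod 5), take x = 4 + 16·((4−4)·1 mod 5) = 4 + 16·0 = 4.
Check: 4 mod 5 = 4, 4 mod 16 = 4.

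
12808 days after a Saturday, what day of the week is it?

12808 − 1829·7 = 5, so 12808 ≡ 5 (mod 7).
Saturday + 5 days → Thursday.

Thursday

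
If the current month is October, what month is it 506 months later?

Dividing 506 by 12 gives quotient 42 and remainder 2.
October + 2 months → December.

December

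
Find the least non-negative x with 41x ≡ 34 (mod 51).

17

The inverse of 41 mod 51 is 5 (since 41·5 = 205 ≡ 1).
So x ≡ 5·34 = 170 ≡ 17 (mod 51).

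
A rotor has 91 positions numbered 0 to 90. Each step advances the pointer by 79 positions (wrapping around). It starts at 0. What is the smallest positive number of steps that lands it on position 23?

79⁻¹ ≡ 53 (mod 91) because 79·53 = 4187 = 46·91 + 1.
So x ≡ 53·23 = 1219 ≡ 36 (mod 91).

36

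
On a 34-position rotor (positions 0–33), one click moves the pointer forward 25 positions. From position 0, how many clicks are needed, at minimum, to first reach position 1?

15

34 = 1·25 + 9
25 = 2·9 + 7
9 = 1·7 + 2
7 = 3·2 + 1
2 = 2·1 + 0
Back-substituting gives 25·15 ≡ 1 (mod 34).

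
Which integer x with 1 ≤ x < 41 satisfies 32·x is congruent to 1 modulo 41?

41 = 1·32 + 9
32 = 3·9 + 5
9 = 1·5 + 4
5 = 1·4 + 1
4 = 4·1 + 0
Back-substituting gives 32·9 ≡ 1 (mod 41).

9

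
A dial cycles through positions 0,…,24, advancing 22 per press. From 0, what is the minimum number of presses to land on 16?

3

22⁻¹ ≡ 8 (mod 25) because 22·8 = 176 = 7·25 + 1.
So x ≡ 8·16 = 128 ≡ 3 (mod 25).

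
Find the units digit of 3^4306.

9

Powers of 3 mod 10 repeat with period 4: 3, 9, 7, 1.
4306 leaves remainder 2 on division by 4, so 3^4306 ends in 9.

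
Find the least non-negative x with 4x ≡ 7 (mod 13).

The inverse of 4 mod 13 is 10 (since 4·10 = 40 ≡ 1).
So x ≡ 10·7 = 70 ≡ 5 (mod 13).

5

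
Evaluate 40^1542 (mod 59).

By repeated squaring mod 59: 40^1≡40, 40^2≡7, 40^4≡49, 40^8≡41, 40^16≡29, 40^32≡15, 40^64≡48, 40^128≡3, 40^256≡9, 40^512≡22, 40^1024≡12.
1542 = 2 + 4 + 512 + 1024, so 40^1542 ≡ 7·49·22·12 ≡ 46 (mod 59).

46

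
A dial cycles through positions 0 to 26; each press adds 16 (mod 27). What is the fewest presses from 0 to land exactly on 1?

22

27 = 1·16 + 11
16 = 1·11 + 5
11 = 2·5 + 1
5 = 5·1 + 0
Back-substituting gives 16·22 ≡ 1 (mod 27).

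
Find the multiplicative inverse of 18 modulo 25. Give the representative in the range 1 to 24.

25 = 1·18 + 7
18 = 2·7 + 4
7 = 1·4 + 3
4 = 1·3 + 1
3 = 3·1 + 0
Back-substituting gives 18·7 ≡ 1 (mod 25).

7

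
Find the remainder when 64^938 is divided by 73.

By repeated squaring mod 73: 64^1≡64, 64^2≡8, 64^4≡64, 64^8≡8, 64^16≡64, 64^32≡8, 64^64≡64, 64^128≡8, 64^256≡64, 64^512≡8.
Since 938 = 2 + 8 + 32 + 128 + 256 + 512 in binary, 64^938 ≡ 8·8·8·8·64·8 ≡ 8 (mod 73).

8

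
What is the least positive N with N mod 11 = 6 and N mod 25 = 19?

Since 25·4 ≡ 1 (mod 11), take x = 19 + 25·((6−19)·4 mod 11) = 19 + 25·3 = 94.
Check: 94 mod 11 = 6, 94 mod 25 = 19.

94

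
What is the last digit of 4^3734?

Powers of 4 mod 10 repeat with period 2: 4, 6.
3734 mod 2 = 0, so the last digit matches 4^2 = 6.

6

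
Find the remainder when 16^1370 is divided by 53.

Square-and-reduce mod 53: 16^1≡16, 16^2≡44, 16^4≡28, 16^8≡42, 16^16≡15, 16^32≡13, 16^64≡10, 16^128≡47, 16^256≡36, 16^512≡24, 16^1024≡46.
Since 1370 = 2 + 8 + 16 + 64 + 256 + 1024 in binary, 16^1370 ≡ 44·42·15·10·36·46 ≡ 24 (mod 53).

24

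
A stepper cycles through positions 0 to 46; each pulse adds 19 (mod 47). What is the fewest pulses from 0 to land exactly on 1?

5

47 = 2·19 + 9
19 = 2·9 + 1
9 = 9·1 + 0
Back-substituting gives 19·5 ≡ 1 (mod 47).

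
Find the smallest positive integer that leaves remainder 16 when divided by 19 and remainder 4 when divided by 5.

54

x ≡ 4 (mod 5) gives x ∈ {4, 9, 14, 19, 24, 29, 34, 39, …}.
The first of these with x mod 19 = 16 is 54.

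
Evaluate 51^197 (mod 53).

14

Square-and-reduce mod 53: 51^1≡51, 51^2≡4, 51^4≡16, 51^8≡44, 51^16≡28, 51^32≡42, 51^64≡15, 51^128≡13.
197 = 1 + 4 + 64 + 128, so 51^197 ≡ 51·16·15·13 ≡ 14 (mod 53).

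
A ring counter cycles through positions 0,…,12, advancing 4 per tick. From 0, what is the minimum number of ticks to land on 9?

4⁻¹ ≡ 10 (mod 13) because 4·10 = 40 = 3·13 + 1.
So x ≡ 10·9 = 90 ≡ 12 (mod 13).

12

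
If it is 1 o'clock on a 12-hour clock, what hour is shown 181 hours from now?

2

181 = 15·12 + 1, so 181 mod 12 = 1.
1 + 1 → 2 on a 12-hour dial.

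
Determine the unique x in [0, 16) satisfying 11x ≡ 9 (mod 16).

11

The inverse of 11 mod 16 is 3 (since 11·3 = 33 ≡ 1).
So x ≡ 3·9 = 27 ≡ 11 (mod 16).
Check: 11·11 = 121 = 7·16 + 9.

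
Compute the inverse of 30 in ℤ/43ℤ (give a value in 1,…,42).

33

30·33 = 990 = 23·43 + 1, so 30⁻¹ ≡ 33 (mod 43).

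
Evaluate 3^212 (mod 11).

9

By repeated squaring mod 11: 3^1≡3, 3^2≡9, 3^4≡4, 3^8≡5, 3^16≡3, 3^32≡9, 3^64≡4, 3^128≡5.
Since 212 = 4 + 16 + 64 + 128 in binary, 3^212 ≡ 4·3·4·5 ≡ 9 (mod 11).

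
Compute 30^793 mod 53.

By repeated squaring mod 53: 30^1≡30, 30^2≡52, 30^4≡1, 30^8≡1, 30^16≡1, 30^32≡1, 30^64≡1, 30^128≡1, 30^256≡1, 30^512≡1.
Since 793 = 1 + 8 + 16 + 256 + 512 in binary, 30^793 ≡ 30·1·1·1·1 ≡ 30 (mod 53).

30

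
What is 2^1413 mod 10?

2

Powers of 2 mod 10 repeat with period 4: 2, 4, 8, 6.
1413 mod 4 = 1, so the last digit matches 2^1 = 2.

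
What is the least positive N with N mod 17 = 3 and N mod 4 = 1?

37

Since 4·13 ≡ 1 (mod 17), take x = 1 + 4·((3−1)·13 mod 17) = 1 + 4·9 = 37.
Check: 37 mod 17 = 3, 37 mod 4 = 1.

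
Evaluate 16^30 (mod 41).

Square-and-reduce mod 41: 16^1≡16, 16^2≡10, 16^4≡18, 16^8≡37, 16^16≡16.
30 = 2 + 4 + 8 + 16, so 16^30 ≡ 10·18·37·16 ≡ 1 (mod 41).

1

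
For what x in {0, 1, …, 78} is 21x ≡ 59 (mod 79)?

63

21⁻¹ ≡ 64 (mod 79) because 21·64 = 1344 = 17·79 + 1.
So x ≡ 64·59 = 3776 ≡ 63 (mod 79).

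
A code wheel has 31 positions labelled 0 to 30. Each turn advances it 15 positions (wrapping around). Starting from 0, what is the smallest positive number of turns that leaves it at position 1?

29

15·29 = 435 = 14·31 + 1, so 15⁻¹ ≡ 29 (mod 31).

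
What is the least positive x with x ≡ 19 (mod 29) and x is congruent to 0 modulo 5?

x ≡ 0 (mod 5) gives x ∈ {0, 5, 10, 15, 20, 25, 30, 35, …}.
The first of these with x mod 29 = 19 is 135.

135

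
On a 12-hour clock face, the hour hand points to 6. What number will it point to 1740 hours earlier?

6

1740 = 145·12 + 0, so 1740 mod 12 = 0.
6 − 0 → 6 on a 12-hour dial.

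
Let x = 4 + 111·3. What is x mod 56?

1

111·3 = 333.
333 − 5·56 = 53, so 333 ≡ 53 (mod 56).
(4 + 53) mod 56 = 1.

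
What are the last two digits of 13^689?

73

Square-and-reduce mod 100: 13^1≡13, 13^2≡69, 13^4≡61, 13^8≡21, 13^16≡41, 13^32≡81, 13^64≡61, 13^128≡21, 13^256≡41, 13^512≡81.
Since 689 = 1 + 16 + 32 + 128 + 512 in binary, 13^689 ≡ 13·41·81·21·81 ≡ 73 (mod 100).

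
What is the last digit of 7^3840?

The units digit of 7^n cycles with period 4: 7, 9, 3, 1, …
3840 mod 4 = 0, so the last digit matches 7^4 = 1.

1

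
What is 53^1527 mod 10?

Powers of 3 mod 10 repeat with period 4: 3, 9, 7, 1.
1527 leaves remainder 3 on division by 4, so 53^1527 ends in 7.

7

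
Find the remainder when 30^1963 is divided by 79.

24

By repeated squaring mod 79: 30^1≡30, 30^2≡31, 30^4≡13, 30^8≡11, 30^16≡42, 30^32≡26, 30^64≡44, 30^128≡40, 30^256≡20, 30^512≡5, 30^1024≡25.
1963 = 1 + 2 + 8 + 32 + 128 + 256 + 512 + 1024, so 30^1963 ≡ 30·31·11·26·40·20·5·25 ≡ 24 (mod 79).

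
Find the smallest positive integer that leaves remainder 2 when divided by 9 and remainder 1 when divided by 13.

Since 13·7 ≡ 1 (mod 9), take x = 1 + 13·((2−1)·7 mod 9) = 1 + 13·7 = 92.
Check: 92 mod 9 = 2, 92 mod 13 = 1.

92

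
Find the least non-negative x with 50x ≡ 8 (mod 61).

The inverse of 50 mod 61 is 11 (since 50·11 = 550 ≡ 1).
So x ≡ 11·8 = 88 ≡ 27 (mod 61).

27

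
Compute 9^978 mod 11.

3

Successive squares of 9 mod 11: 9^1≡9, 9^2≡4, 9^4≡5, 9^8≡3, 9^16≡9, 9^32≡4, 9^64≡5, 9^128≡3, 9^256≡9, 9^512≡4.
978 = 2 + 16 + 64 + 128 + 256 + 512, so 9^978 ≡ 4·9·5·3·9·4 ≡ 3 (mod 11).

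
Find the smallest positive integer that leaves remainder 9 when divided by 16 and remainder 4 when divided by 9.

x ≡ 4 (mod 9) gives x ∈ {4, 13, 22, 31, 40, 49, 58, 67, …}.
The first of these with x mod 16 = 9 is 121.

121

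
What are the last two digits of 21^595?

01

By repeated squaring mod 100: 21^1≡21, 21^2≡41, 21^4≡81, 21^8≡61, 21^16≡21, 21^32≡41, 21^64≡81, 21^128≡61, 21^256≡21, 21^512≡41.
595 = 1 + 2 + 16 + 64 + 512, so 21^595 ≡ 21·41·21·81·41 ≡ 1 (mod 100).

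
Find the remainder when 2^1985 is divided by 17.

2

By repeated squaring mod 17: 2^1≡2, 2^2≡4, 2^4≡16, 2^8≡1, 2^16≡1, 2^32≡1, 2^64≡1, 2^128≡1, 2^256≡1, 2^512≡1, 2^1024≡1.
1985 = 1 + 64 + 128 + 256 + 512 + 1024, so 2^1985 ≡ 2·1·1·1·1·1 ≡ 2 (mod 17).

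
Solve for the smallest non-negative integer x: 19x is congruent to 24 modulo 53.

18

19⁻¹ ≡ 14 (mod 53) because 19·14 = 266 = 5·53 + 1.
Multiplying both sides by 14: x ≡ 14·24 = 336 ≡ 18 (mod 53).
Check: 19·18 = 342 = 6·53 + 24.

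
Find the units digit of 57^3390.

Last digits of 7^n: 7, 9, 3, 1 (period 4).
3390 mod 4 = 2, so the last digit matches 7^2 = 9.

9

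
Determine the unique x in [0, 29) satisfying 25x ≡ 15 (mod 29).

18

The inverse of 25 mod 29 is 7 (since 25·7 = 175 ≡ 1).
So x ≡ 7·15 = 105 ≡ 18 (mod 29).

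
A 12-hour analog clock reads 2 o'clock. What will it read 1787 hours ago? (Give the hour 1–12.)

1787 mod 12 = 11 (since 148·12 = 1776).
2 − 11 → 3 on a 12-hour dial.

3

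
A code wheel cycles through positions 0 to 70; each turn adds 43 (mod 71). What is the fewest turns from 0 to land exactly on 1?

38

71 = 1·43 + 28
43 = 1·28 + 15
28 = 1·15 + 13
15 = 1·13 + 2
13 = 6·2 + 1
2 = 2·1 + 0
Back-substituting gives 43·38 ≡ 1 (mod 71).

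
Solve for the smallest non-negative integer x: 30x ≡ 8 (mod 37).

20

30⁻¹ ≡ 21 (mod 37) because 30·21 = 630 = 17·37 + 1.
Multiplying both sides by 21: x ≡ 21·8 = 168 ≡ 20 (mod 37).
Check: 30·20 = 600 = 16·37 + 8.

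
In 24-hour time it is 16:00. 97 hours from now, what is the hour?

17

97 = 4·24 + 1, so 97 mod 24 = 1.
(16 + 1) mod 24 = 17.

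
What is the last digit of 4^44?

Last digits of 4^n: 4, 6 (period 2).
44 leaves remainder 0 on division by 2, so 4^44 ends in 6.

6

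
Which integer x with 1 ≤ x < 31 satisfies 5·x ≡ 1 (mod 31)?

25

31 = 6·5 + 1
5 = 5·1 + 0
Back-substituting gives 5·25 ≡ 1 (mod 31).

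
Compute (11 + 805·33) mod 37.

805·33 = 26565.
26565 = 717·37 + 36, so 26565 mod 37 = 36.
(11 + 36) mod 37 = 10.

10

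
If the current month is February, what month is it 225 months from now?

225 mod 12 = 9 (since 18·12 = 216).
February + 9 months → November.

November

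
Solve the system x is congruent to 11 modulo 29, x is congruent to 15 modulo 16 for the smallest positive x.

Since 16·20 ≡ 1 (mod 29), take x = 15 + 16·((11−15)·20 mod 29) = 15 + 16·7 = 127.
Check: 127 mod 29 = 11, 127 mod 16 = 15.

127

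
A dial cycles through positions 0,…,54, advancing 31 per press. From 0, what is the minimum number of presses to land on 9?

The inverse of 31 mod 55 is 16 (since 31·16 = 496 ≡ 1).
Multiplying both sides by 16: x ≡ 16·9 = 144 ≡ 34 (mod 55).

34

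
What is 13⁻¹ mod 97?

15

97 = 7·13 + 6
13 = 2·6 + 1
6 = 6·1 + 0
Back-substituting gives 13·15 ≡ 1 (mod 97).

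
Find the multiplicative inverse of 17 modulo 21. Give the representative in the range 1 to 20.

5

17·5 = 85 = 4·21 + 1, so 17⁻¹ ≡ 5 (mod 21).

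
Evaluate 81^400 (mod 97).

61

By repeated squaring mod 97: 81^1≡81, 81^2≡62, 81^4≡61, 81^8≡35, 81^16≡61, 81^32≡35, 81^64≡61, 81^128≡35, 81^256≡61.
Since 400 = 16 + 128 + 256 in binary, 81^400 ≡ 61·35·61 ≡ 61 (mod 97).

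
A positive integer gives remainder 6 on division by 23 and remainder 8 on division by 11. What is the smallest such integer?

52

Since 11·21 ≡ 1 (mod 23), take x = 8 + 11·((6−8)·21 mod 23) = 8 + 11·4 = 52.
Check: 52 mod 23 = 6, 52 mod 11 = 8.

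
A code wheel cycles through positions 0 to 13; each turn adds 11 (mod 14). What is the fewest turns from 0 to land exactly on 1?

11·9 = 99 = 7·14 + 1, so 11⁻¹ ≡ 9 (mod 14).

9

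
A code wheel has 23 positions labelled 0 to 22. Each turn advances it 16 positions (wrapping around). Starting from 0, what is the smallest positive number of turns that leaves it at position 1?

23 = 1·16 + 7
16 = 2·7 + 2
7 = 3·2 + 1
2 = 2·1 + 0
Back-substituting gives 16·13 ≡ 1 (mod 23).

13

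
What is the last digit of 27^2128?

Powers of 7 mod 10 repeat with period 4: 7, 9, 3, 1.
2128 leaves remainder 0 on division by 4, so 27^2128 ends in 1.

1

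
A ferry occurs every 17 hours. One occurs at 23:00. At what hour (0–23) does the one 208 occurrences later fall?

208·17 = 3536.
Dividing 3536 by 24 gives quotient 147 and remainder 8.
(23 + 8) mod 24 = 7.

7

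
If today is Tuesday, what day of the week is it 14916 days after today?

Monday

14916 − 2130·7 = 6, so 14916 ≡ 6 (mod 7).
Tuesday + 6 days → Monday.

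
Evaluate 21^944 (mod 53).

By repeated squaring mod 53: 21^1≡21, 21^2≡17, 21^4≡24, 21^8≡46, 21^16≡49, 21^32≡16, 21^64≡44, 21^128≡28, 21^256≡42, 21^512≡15.
944 = 16 + 32 + 128 + 256 + 512, so 21^944 ≡ 49·16·28·42·15 ≡ 46 (mod 53).

46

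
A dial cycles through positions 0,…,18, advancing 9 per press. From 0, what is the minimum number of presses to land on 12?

14

9⁻¹ ≡ 17 (mod 19) because 9·17 = 153 = 8·19 + 1.
Multiplying both sides by 17: x ≡ 17·12 = 204 ≡ 14 (mod 19).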